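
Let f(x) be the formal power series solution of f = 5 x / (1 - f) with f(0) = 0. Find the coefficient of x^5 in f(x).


Apply Lagrange inversion: f = 5 x * phi(f) with phi(t) = 1/(1 - t), so
[x^n] f = 5^n * (1/n) [t^(n-1)] phi(t)^n = 5^n * (1/n) [t^(n-1)] (1 - t)^(-n) = 5^n * (1/n) C(2n - 2, n - 1) = 5^n * C_{n-1}.
For n = 5: C_4 = C(8, 4) / 5 = 70/5 = 14.
With the 5^5 = 3125 factor, the coefficient is 3125 * 14 = 43750.

43750


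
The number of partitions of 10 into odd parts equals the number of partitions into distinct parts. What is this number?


Computing partitions of 10 into odd parts (1, 3, 5, ...):
Using the generating function prod_{k>=0} 1/(1-x^(2k+1)),
the count is 10

10


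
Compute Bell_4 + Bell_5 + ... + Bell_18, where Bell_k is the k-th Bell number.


Recall Bell_k counts set partitions of a k-set (with Bell_0 = 1 by convention).
Bell_4 through Bell_18: 15, 52, 203, 877, 4140, 21147, 115975, 678570, 4213597, 27644437, 190899322, 1382958545, 10480142147, 82864869804, 682076806159
Sum = 15 + 52 + 203 + 877 + 4140 + 21147 + 115975 + 678570 + 4213597 + 27644437 + 190899322 + 1382958545 + 10480142147 + 82864869804 + 682076806159 = 777028354990.

777028354990


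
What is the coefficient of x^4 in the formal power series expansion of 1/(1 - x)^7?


The negative binomial / multiset identity is
1/(1 - x)^r = sum_{k>=0} C(k + r - 1, r - 1) x^k.
Here r = 7 and k = 4, so the coefficient is
C(4 + 6, 6) = C(10, 6)
= 210

210


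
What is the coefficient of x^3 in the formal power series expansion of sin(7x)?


The Maclaurin series is sin(t) = sum_{k>=0} (-1)^k t^(2k+1) / (2k+1)!, so substituting t = 7x, only odd powers of x are nonzero, with coefficient of x^(2k+1) equal to (-1)^k 7^(2k+1) / (2k+1)!.
Write 3 = 2*1 + 1, giving the coefficient (-1)^1 * 7^3 / 3! = -343/6 = -343/6.

-343/6


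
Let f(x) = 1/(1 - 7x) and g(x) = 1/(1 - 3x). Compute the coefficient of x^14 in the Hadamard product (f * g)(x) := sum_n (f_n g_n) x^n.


f has coefficients f_k = 7^k and g has coefficients g_k = 3^k, so the Hadamard product has coefficient (f*g)_k = 7^k * 3^k = 21^k.
For k = 14: 21^14 = 3243919932521508681.

3243919932521508681


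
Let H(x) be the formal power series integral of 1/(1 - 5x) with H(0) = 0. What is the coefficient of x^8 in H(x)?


1/(1 - 5x) = sum_{k>=0} 5^k x^k. Integrating termwise with H(0) = 0:
H(x) = sum_{k>=0} 5^k x^(k+1) / (k+1) = sum_{m>=1} 5^(m-1) x^m / m.
For m = 8: 5^7/8 = 78125/8 = 78125/8.

78125/8


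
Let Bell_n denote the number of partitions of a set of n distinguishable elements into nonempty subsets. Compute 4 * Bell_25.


Bell_25 can be computed from the Bell triangle or from Dobinski's identity Bell_n = (1/e) * sum_{k>=0} k^n / k!.
Computing Bell_25 = 4638590332229999353.
Then 4 * 4638590332229999353 = 18554361328919997412.

18554361328919997412


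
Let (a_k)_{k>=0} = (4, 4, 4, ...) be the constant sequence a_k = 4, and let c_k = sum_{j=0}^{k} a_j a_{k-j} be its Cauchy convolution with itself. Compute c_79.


Since a_j = 4 for all j >= 0, the convolution sum becomes
c_k = sum_{j=0}^{k} 4 * 4 = 16 * (k + 1).
Equivalently, the generating function of (a_k) is 4/(1 - x) and its square is 16/(1 - x)^2 = sum_{k>=0} 16(k + 1) x^k.
For k = 79: 16 * 80 = 1280.

1280


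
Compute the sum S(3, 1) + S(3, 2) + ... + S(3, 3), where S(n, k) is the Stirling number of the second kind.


By definition, S(n, k) counts partitions of an n-set into exactly k nonempty blocks.
Computing row n = 3 for k = 1..3:
S(3, k): 1, 3, 1
Sum = 5. (This equals Bell_3 since the sum runs over all k.)

5


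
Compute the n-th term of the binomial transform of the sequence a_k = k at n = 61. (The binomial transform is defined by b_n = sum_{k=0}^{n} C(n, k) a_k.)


With a_k = k, b_n = sum_{k=0}^{n} C(n, k) k. Using k * C(n, k) = n * C(n-1, k-1) gives b_n = n * sum_{k>=1} C(n-1, k-1) = n * 2^(n-1).
For n = 61: 61 * 2^60 = 61 * 1152921504606846976 = 70328211781017665536.

70328211781017665536


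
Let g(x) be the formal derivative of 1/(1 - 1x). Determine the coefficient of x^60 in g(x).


Differentiate termwise: d/dx sum_{k>=0} 1^k x^k = sum_{k>=1} k 1^k x^(k-1) = sum_{j>=0} (j+1) 1^(j+1) x^j.
Equivalently, d/dx [1/(1 - 1x)] = 1/(1 - 1x)^2.
For j = 60: 61 * 1^61 = 61 * 1 = 61.

61


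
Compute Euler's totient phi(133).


phi(n) counts integers in [1, n] coprime to n. Using the multiplicative formula phi(n) = n * prod_{p | n} (1 - 1/p):
133 = 7 * 19, so
phi(133) = 133 * (1 - 1/7) * (1 - 1/19) = 108.

108


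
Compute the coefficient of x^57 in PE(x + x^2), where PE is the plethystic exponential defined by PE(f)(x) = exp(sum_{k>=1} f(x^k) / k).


With f(x) = x + x^2, the exponent is sum_{k>=1} (x^k + x^(2k)) / k = -ln(1 - x) - ln(1 - x^2). Exponentiating:
PE(x + x^2) = 1 / ((1 - x)(1 - x^2)).
This is the generating function for partitions of n into parts of size 1 or 2. The number of 2's can be any j in 0..28, and the rest are 1's, so
[x^57] = floor(57/2) + 1 = 29.

29


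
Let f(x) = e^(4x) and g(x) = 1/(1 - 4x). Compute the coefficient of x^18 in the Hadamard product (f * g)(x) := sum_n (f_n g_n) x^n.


Expanding: f_k = 4^k/k! (from e^(4x)) and g_k = 4^k (from 1/(1 - 4x)). So the Hadamard coefficient (f * g)_k = 4^k 4^k / k! = (16)^k / k!.
For k = 18: 16^18/18! = 4722366482869645213696/6402373705728000 = 72057594037927936/97692469875.

72057594037927936/97692469875


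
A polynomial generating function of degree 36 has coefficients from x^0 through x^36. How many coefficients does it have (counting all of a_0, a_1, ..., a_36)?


A polynomial of degree 36 takes the form a_0 + a_1 x + ... + a_36 x^36.
The number of coefficients is 36 + 1 = 37.

37


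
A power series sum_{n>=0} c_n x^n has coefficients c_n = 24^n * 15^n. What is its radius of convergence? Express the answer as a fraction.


By the root test (Cauchy-Hadamard), the radius is R = 1 / limsup_n |c_n|^(1/n).
Here |c_n|^(1/n) = (24^n * 15^n)^(1/n) = 24 * 15 = 360 for all n.
So R = 1/360 = 1/360.

1/360


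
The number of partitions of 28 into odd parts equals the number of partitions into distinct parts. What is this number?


Computing partitions of 28 into odd parts (1, 3, 5, ...):
Using the generating function prod_{k>=0} 1/(1-x^(2k+1)),
the count is 222

222


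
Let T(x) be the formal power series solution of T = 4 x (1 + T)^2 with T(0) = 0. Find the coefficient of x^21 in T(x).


Apply the Lagrange inversion formula: if T = 4 x * phi(T) with phi(t) = (1 + t)^2, then [x^n] T = 4^n * (1/n) [t^(n-1)] phi(t)^n = 4^n * (1/n) [t^(n-1)] (1 + t)^(2n) = 4^n * (1/n) C(2n, n-1).
Using the identity C(2n, n-1) = C(2n, n) * n / (n+1), the unscaled factor equals C(2n, n) / (n+1) = C_n, the n-th Catalan number.
For n = 21: C_21 = C(42, 21) / 22 = 538257874440/22 = 24466267020.
With the 4^21 = 4398046511104 factor, the coefficient is 4398046511104 * 24466267020 = 107603780307049858990080.

107603780307049858990080


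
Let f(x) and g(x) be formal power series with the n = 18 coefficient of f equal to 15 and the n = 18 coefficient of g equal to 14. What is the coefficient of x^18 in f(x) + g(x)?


Addition of formal power series is termwise.
The coefficient of x^18 in f + g = 15 + 14
= 29

29


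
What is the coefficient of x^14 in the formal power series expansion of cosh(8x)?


The Maclaurin series is cosh(t) = sum_{m>=0} t^(2m) / (2m)!, so substituting t = 8x, only even powers of x are nonzero, with coefficient of x^(2m) equal to 8^(2m) / (2m)!.
For x^14 the coefficient is 8^14/14! = 4398046511104/87178291200 = 2147483648/42567525.

2147483648/42567525


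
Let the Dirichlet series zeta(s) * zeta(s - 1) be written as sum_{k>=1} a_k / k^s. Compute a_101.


Convolution gives a_k = sum_{d | k} d * 1 = sum_{d | k} d = sigma(k), the sum of positive divisors of k.
For k = 101, the divisors are 1, 101, so
sigma(101) = 1 + 101 = 102.

102


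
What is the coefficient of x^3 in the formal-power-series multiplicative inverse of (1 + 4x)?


The inverse is 1/(1 + 4x). Apply the geometric identity 1/(1 - y) = sum_{k>=0} y^k with y = -4x:
1/(1 + 4x) = sum_{k>=0} (-4)^k x^k.
So the coefficient of x^3 is (-4)^3 = -64.

-64


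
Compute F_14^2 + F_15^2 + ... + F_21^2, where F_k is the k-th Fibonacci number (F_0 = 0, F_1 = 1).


There is a standard identity sum_{k=0}^{N} F_k^2 = F_N * F_{N+1} (proved inductively from the telescoping relation F_k^2 = F_k F_{k+1} - F_{k-1} F_k). Then
sum_{k=14}^{21} F_k^2 = F_21 F_22 - F_13 F_14.
Computing: F_21 = 10946, F_22 = 17711, F_13 = 233, F_14 = 377.
Sum = 10946 * 17711 - 233 * 377 = 193776765.

193776765


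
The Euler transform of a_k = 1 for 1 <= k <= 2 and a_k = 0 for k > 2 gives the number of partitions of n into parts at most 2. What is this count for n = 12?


Partitions of 12 into parts at most 2:
Using generating function (1-x)^(-1)(1-x^2)^(-1),
the coefficient of x^12 = 7

7


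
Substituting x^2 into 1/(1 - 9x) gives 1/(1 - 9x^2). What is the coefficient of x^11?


Since 1/(1 - 9x^2) only has even powers of x,
the coefficient of x^11 (odd) is 0.

0


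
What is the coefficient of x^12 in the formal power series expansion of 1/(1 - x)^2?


The expansion 1/(1 - x)^r = sum_{k>=0} C(k + r - 1, r - 1) x^k follows from the multiset / negative-binomial theorem (or from repeated differentiation of the geometric series).
For r = 2 and k = 12:
C(13, 1) = 6227020800 / (1 * 479001600) = 13.

13


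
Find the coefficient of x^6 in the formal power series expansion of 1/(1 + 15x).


Write 1/(1 + c x) = 1/(1 - (-c) x) and apply the geometric-series identity
1/(1 - y) = sum_{k>=0} y^k to get 1/(1 + c x) = sum_{k>=0} (-c)^k x^k.
So the coefficient of x^k is (-c)^k = (-1)^k * c^k.
Here c = 15 and k = 6:
(-15)^6 = 1 * 11390625 = 11390625

11390625


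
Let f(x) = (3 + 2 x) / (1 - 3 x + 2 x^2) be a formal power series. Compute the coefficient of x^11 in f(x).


Write f(x) = sum_{k>=0} a_k x^k. Multiplying both sides by 1 - 3 x + 2 x^2 gives
(1 - 3 x + 2 x^2) sum_{k>=0} a_k x^k = 3 + 2 x.
Matching coefficients:
 x^0: a_0 = 3
 x^1: a_1 - 3 a_0 = 2  =>  a_1 = 3*3 + 2 = 11
 x^k (k >= 2): a_k = 3 a_{k-1} - 2 a_{k-2}.
Iterating: a_2 = 27, a_3 = 59, a_4 = 123, a_5 = 251, a_6 = 507, a_7 = 1019, a_8 = 2043, a_9 = 4091, a_10 = 8187, a_11 = 16379.
So the coefficient of x^11 is 16379.

16379


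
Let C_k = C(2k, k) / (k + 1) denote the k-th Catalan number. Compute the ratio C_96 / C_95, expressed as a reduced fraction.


Using C_k = (2k)! / (k! (k+1)!), the ratio C_{k+1}/C_k simplifies to
C_{k+1}/C_k = [(2k+2)! / ((k+1)! (k+2)!)] * [k! (k+1)! / (2k)!]
 = (2k+2)(2k+1) / ((k+1)(k+2)) = 2(2k+1) / (k+2).
For k = 95: 2(2*95 + 1) / (95 + 2) = 382/97 = 382/97.

382/97


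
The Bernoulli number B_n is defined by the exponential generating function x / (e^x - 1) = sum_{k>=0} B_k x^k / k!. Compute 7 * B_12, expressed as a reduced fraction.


Bernoulli numbers can also be computed recursively via B_0 = 1 and sum_{j=0}^{m} C(m+1, j) B_j = 0 for m >= 1. Odd-index Bernoulli numbers vanish for k >= 3.
Computing B_12 = -691/2730, so 7 * B_12 = 7 * -691/2730 = -691/390.

-691/390


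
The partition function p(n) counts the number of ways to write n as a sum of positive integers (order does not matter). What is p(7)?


Using the generating function prod_{k>=1} 1/(1-x^k), we compute p(7).
By dynamic programming over parts 1 through 7:
p(7) = 15

15


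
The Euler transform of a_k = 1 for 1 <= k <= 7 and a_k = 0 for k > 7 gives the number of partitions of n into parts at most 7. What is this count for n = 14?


Partitions of 14 into parts at most 7:
Using generating function (1-x)^(-1)(1-x^2)^(-1)...(1-x^7)^(-1),
the coefficient of x^14 = 105

105


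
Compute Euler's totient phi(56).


phi(n) counts integers in [1, n] coprime to n. Using the multiplicative formula phi(n) = n * prod_{p | n} (1 - 1/p):
56 = 2^3 * 7, so
phi(56) = 56 * (1 - 1/2) * (1 - 1/7) = 24.

24


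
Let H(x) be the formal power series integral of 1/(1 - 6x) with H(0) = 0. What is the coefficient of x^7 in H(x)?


1/(1 - 6x) = sum_{k>=0} 6^k x^k. Integrating termwise with H(0) = 0:
H(x) = sum_{k>=0} 6^k x^(k+1) / (k+1) = sum_{m>=1} 6^(m-1) x^m / m.
For m = 7: 6^6/7 = 46656/7 = 46656/7.

46656/7


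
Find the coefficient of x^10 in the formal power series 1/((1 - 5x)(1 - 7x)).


By partial fractions or Cauchy convolution:
The coefficient equals sum_{k=0}^{10} 5^k * 7^(10-k).
= 964249309

964249309


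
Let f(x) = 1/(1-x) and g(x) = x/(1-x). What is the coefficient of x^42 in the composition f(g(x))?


First simplify the composition: f(g(x)) = 1/(1 - x/(1-x)) = (1-x)/((1-x) - x) = (1-x)/(1-2x).
Now extract the coefficient. Write (1-x)/(1-2x) = 1/(1-2x) - x/(1-2x).
The coefficient of x^n in 1/(1-2x) is 2^n, and in x/(1-2x) is 2^(n-1) (for n >= 1).
So the coefficient of x^42 is 2^42 - 2^41 = 4398046511104 - 2199023255552 = 2199023255552.

2199023255552


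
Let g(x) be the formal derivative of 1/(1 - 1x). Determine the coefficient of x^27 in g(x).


Differentiate termwise: d/dx sum_{k>=0} 1^k x^k = sum_{k>=1} k 1^k x^(k-1) = sum_{j>=0} (j+1) 1^(j+1) x^j.
Equivalently, d/dx [1/(1 - 1x)] = 1/(1 - 1x)^2.
For j = 27: 28 * 1^28 = 28 * 1 = 28.

28


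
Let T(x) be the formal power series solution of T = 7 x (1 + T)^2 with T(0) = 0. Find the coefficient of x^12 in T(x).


Apply the Lagrange inversion formula: if T = 7 x * phi(T) with phi(t) = (1 + t)^2, then [x^n] T = 7^n * (1/n) [t^(n-1)] phi(t)^n = 7^n * (1/n) [t^(n-1)] (1 + t)^(2n) = 7^n * (1/n) C(2n, n-1).
Using the identity C(2n, n-1) = C(2n, n) * n / (n+1), the unscaled factor equals C(2n, n) / (n+1) = C_n, the n-th Catalan number.
For n = 12: C_12 = C(24, 12) / 13 = 2704156/13 = 208012.
With the 7^12 = 13841287201 factor, the coefficient is 13841287201 * 208012 = 2879153833254412.

2879153833254412


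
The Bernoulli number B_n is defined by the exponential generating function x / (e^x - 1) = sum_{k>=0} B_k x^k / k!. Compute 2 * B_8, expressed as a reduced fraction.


Bernoulli numbers can also be computed recursively via B_0 = 1 and sum_{j=0}^{m} C(m+1, j) B_j = 0 for m >= 1. Odd-index Bernoulli numbers vanish for k >= 3.
Computing B_8 = -1/30, so 2 * B_8 = 2 * -1/30 = -1/15.

-1/15


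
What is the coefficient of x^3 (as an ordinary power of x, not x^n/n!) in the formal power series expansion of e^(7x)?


The exponential series is e^y = sum_{k>=0} y^k / k!. Substituting y = 7x gives
e^(7x) = sum_{k>=0} 7^k x^k / k!.
So the coefficient of x^n is a^n/n! with a = 7, n = 3:
7^3 / 3! = 343/6 = 343/6

343/6


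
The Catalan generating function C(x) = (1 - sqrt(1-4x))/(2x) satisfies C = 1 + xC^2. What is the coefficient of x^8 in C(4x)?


Substituting x -> 4x scales the n-th coefficient by 4^n, so [x^8] C(4x) = 4^8 * C_8.
C_8 = C(2*8, 8)/(9) = 12870/9 = 1430.
So 4^8 * 1430 = 65536 * 1430 = 93716480.

93716480


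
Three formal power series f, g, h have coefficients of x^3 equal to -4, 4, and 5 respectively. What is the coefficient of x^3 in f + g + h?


Series addition is componentwise:
-4 + 4 + 5
= 5

5


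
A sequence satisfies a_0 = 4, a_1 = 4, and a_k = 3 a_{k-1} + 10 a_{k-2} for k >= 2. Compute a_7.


The characteristic equation is t^2 - 3 t - 10 = 0, with roots r_1 = 5 and r_2 = -2 (so c_1 = r_1 + r_2, c_2 = -r_1 r_2 as required).
One can use the closed form a_n = A r_1^n + B r_2^n, but direct iteration is more reliable:
a_0 = 4, a_1 = 4, a_2 = 52, a_3 = 196, a_4 = 1108, a_5 = 5284, a_6 = 26932, a_7 = 133636.
So a_7 = 133636.

133636


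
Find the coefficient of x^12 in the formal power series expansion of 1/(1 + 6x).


Write 1/(1 + c x) = 1/(1 - (-c) x) and apply the geometric-series identity
1/(1 - y) = sum_{k>=0} y^k to get 1/(1 + c x) = sum_{k>=0} (-c)^k x^k.
So the coefficient of x^k is (-c)^k = (-1)^k * c^k.
Here c = 6 and k = 12:
(-6)^12 = 1 * 2176782336 = 2176782336

2176782336


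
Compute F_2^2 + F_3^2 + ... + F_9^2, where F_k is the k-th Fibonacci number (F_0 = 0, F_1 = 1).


There is a standard identity sum_{k=0}^{N} F_k^2 = F_N * F_{N+1} (proved inductively from the telescoping relation F_k^2 = F_k F_{k+1} - F_{k-1} F_k). Then
sum_{k=2}^{9} F_k^2 = F_9 F_10 - F_1 F_2.
Computing: F_9 = 34, F_10 = 55, F_1 = 1, F_2 = 1.
Sum = 34 * 55 - 1 * 1 = 1869.

1869


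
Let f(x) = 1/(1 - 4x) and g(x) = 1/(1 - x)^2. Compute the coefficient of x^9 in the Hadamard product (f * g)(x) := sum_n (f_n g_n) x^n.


f has coefficients f_k = 4^k. For g = 1/(1 - x)^2 the coefficient is g_k = C(k + 1, 1) = k + 1. The Hadamard coefficient is (f * g)_k = 4^k * (k + 1).
For k = 9: 4^9 * 10 = 262144 * 10 = 2621440.

2621440


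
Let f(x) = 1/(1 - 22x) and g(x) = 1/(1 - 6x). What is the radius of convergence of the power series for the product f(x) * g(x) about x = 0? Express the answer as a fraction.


The radius of 1/(1 - 22x) is 1/22 (nearest singularity at x = 1/22), and the radius of 1/(1 - 6x) is 1/6.
The product f(x)*g(x) = 1/((1 - 22x)(1 - 6x)) has singularities at both 1/22 and 1/6, so its radius of convergence is the distance to the nearest one:
min(1/22, 1/6) = 1/22.

1/22


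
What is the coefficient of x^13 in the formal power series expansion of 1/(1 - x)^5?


The expansion 1/(1 - x)^r = sum_{k>=0} C(k + r - 1, r - 1) x^k follows from the multiset / negative-binomial theorem (or from repeated differentiation of the geometric series).
For r = 5 and k = 13:
C(17, 4) = 355687428096000 / (24 * 6227020800) = 2380.

2380


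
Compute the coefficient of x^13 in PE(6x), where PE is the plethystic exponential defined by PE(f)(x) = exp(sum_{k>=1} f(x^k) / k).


With f(x) = 6x, the exponent is sum_{k>=1} 6 x^k / k = 6 * (-ln(1 - x)). Exponentiating:
PE(6x) = exp(-6 ln(1 - x)) = 1/(1 - x)^6.
By the negative binomial expansion, [x^n] 1/(1 - x)^6 = C(n + 5, 5).
For n = 13: C(18, 5) = 8568.

8568


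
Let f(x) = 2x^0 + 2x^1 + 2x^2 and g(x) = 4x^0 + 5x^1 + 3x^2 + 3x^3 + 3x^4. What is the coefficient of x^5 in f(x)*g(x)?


Cauchy product at x^5:
2*3 + 2*3
= 12

12


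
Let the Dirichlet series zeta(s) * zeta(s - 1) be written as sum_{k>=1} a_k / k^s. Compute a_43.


Convolution gives a_k = sum_{d | k} d * 1 = sum_{d | k} d = sigma(k), the sum of positive divisors of k.
For k = 43, the divisors are 1, 43, so
sigma(43) = 1 + 43 = 44.

44


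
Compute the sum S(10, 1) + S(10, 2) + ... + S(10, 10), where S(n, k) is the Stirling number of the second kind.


By definition, S(n, k) counts partitions of an n-set into exactly k nonempty blocks.
Computing row n = 10 for k = 1..10:
S(10, k): 1, 511, 9330, 34105, 42525, 22827, 5880, 750, 45, 1
Sum = 115975. (This equals Bell_10 since the sum runs over all k.)

115975


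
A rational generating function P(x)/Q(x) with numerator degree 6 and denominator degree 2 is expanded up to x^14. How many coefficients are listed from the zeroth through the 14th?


Expanding up to x^14 gives the coefficients for x^0, x^1, ..., x^14.
That is 14 + 1 = 15 coefficients in total.

15


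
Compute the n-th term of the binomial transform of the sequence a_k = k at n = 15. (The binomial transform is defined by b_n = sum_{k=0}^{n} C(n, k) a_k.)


With a_k = k, b_n = sum_{k=0}^{n} C(n, k) k. Using k * C(n, k) = n * C(n-1, k-1) gives b_n = n * sum_{k>=1} C(n-1, k-1) = n * 2^(n-1).
For n = 15: 15 * 2^14 = 15 * 16384 = 245760.

245760


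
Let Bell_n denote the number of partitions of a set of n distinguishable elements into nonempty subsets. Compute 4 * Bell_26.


Bell_26 can be computed from the Bell triangle or from Dobinski's identity Bell_n = (1/e) * sum_{k>=0} k^n / k!.
Computing Bell_26 = 49631246523618756274.
Then 4 * 49631246523618756274 = 198524986094475025096.

198524986094475025096


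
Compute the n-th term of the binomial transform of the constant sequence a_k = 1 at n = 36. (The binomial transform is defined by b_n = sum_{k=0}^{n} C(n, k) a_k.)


With a_k = 1 for all k, b_n = sum_{k=0}^{n} C(n, k) = 2^n by the binomial theorem.
For n = 36: 2^36 = 68719476736.

68719476736


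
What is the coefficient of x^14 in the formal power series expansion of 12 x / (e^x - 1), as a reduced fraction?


The exponential generating function for Bernoulli numbers is
x / (e^x - 1) = sum_{k>=0} B_k x^k / k!.
So the coefficient of x^14 in 12 x / (e^x - 1) is 12 B_14 / 14!.
Computing: B_14 = 7/6, 14! = 87178291200, giving
12 * 7/6 / 87178291200 = 1/6227020800.

1/6227020800


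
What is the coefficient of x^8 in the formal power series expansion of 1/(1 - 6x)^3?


The general identity 1/(1 - c x)^r = sum_{k>=0} c^k C(k + r - 1, r - 1) x^k follows by substituting y = c x into 1/(1 - y)^r = sum_{k>=0} C(k + r - 1, r - 1) y^k.
For c = 6, r = 3, k = 8:
6^8 * C(10, 2) = 1679616 * 45 = 75582720.

75582720


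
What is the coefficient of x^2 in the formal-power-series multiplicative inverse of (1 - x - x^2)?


Let the inverse be f(x) = sum_{k>=0} a_k x^k. From f(x) * (1 - x - x^2) = 1 and matching coefficients:
 x^0: a_0 = 1.
 x^1: a_1 - a_0 = 0, so a_1 = 1.
 x^k (k >= 2): a_k - a_{k-1} - a_{k-2} = 0, i.e. a_k = a_{k-1} + a_{k-2}.
This is the Fibonacci-type recurrence shifted so that a_0 = a_1 = 1.
Iterating: a_0=1, a_1=1, a_2=2
a_2 = 2.

2


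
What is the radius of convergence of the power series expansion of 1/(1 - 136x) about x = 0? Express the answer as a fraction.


Expanding 1/(1 - 136x) = sum_{k>=0} 136^k x^k, the series converges when |136x| < 1, i.e., |x| < 1/136.
So the radius of convergence is 1/136 = 1/136.

1/136


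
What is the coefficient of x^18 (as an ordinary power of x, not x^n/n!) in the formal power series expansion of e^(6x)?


The exponential series is e^y = sum_{k>=0} y^k / k!. Substituting y = 6x gives
e^(6x) = sum_{k>=0} 6^k x^k / k!.
So the coefficient of x^n is a^n/n! with a = 6, n = 18:
6^18 / 18! = 101559956668416/6402373705728000 = 236196/14889875

236196/14889875


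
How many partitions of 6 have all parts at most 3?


Using the generating function (1-x)^(-1)(1-x^2)^(-1)(1-x^3)^(-1),
the coefficient of x^6 counts these restricted partitions.
Result = 7

7


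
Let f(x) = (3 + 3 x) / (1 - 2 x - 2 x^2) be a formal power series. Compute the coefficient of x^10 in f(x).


Write f(x) = sum_{k>=0} a_k x^k. Multiplying both sides by 1 - 2 x - 2 x^2 gives
(1 - 2 x - 2 x^2) sum_{k>=0} a_k x^k = 3 + 3 x.
Matching coefficients:
 x^0: a_0 = 3
 x^1: a_1 - 2 a_0 = 3  =>  a_1 = 2*3 + 3 = 9
 x^k (k >= 2): a_k = 2 a_{k-1} + 2 a_{k-2}.
Iterating: a_2 = 24, a_3 = 66, a_4 = 180, a_5 = 492, a_6 = 1344, a_7 = 3672, a_8 = 10032, a_9 = 27408, a_10 = 74880.
So the coefficient of x^10 is 74880.

74880


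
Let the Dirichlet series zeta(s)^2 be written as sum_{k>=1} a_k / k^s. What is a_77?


The Dirichlet convolution of the constant function 1 with itself gives (1 * 1)(k) = sum_{d | k} 1 = d(k), the number of positive divisors of k.
Since zeta(s) = sum_{k>=1} 1/k^s, we have zeta(s)^2 = sum_{k>=1} d(k)/k^s, so a_k = d(k).
For k = 77: the divisors are 1, 7, 11, 77.
Count = 4.

4


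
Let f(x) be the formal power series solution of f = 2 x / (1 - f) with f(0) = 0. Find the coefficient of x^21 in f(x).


Apply Lagrange inversion: f = 2 x * phi(f) with phi(t) = 1/(1 - t), so
[x^n] f = 2^n * (1/n) [t^(n-1)] phi(t)^n = 2^n * (1/n) [t^(n-1)] (1 - t)^(-n) = 2^n * (1/n) C(2n - 2, n - 1) = 2^n * C_{n-1}.
For n = 21: C_20 = C(40, 20) / 21 = 137846528820/21 = 6564120420.
With the 2^21 = 2097152 factor, the coefficient is 2097152 * 6564120420 = 13765958267043840.

13765958267043840


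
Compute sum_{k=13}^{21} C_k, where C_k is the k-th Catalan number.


C_13 through C_21: 742900, 2674440, 9694845, 35357670, 129644790, 477638700, 1767263190, 6564120420, 24466267020
Sum = 742900 + 2674440 + 9694845 + 35357670 + 129644790 + 477638700 + 1767263190 + 6564120420 + 24466267020
= 33453403975

33453403975


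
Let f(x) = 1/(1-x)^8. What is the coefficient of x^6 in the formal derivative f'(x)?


Differentiate: d/dx [ 1/(1-x)^r ] = r / (1-x)^(r+1).
Here r = 8, so f'(x) = 8 / (1-x)^9.
The expansion of 1/(1-x)^(r+1) has coefficient of x^n equal to C(n+r, r).
So the coefficient of x^6 in f'(x) is
8 * C(14, 8) = 8 * 3003 = 24024

24024


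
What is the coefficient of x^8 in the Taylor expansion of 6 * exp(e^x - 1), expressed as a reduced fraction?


exp(e^x - 1) = sum_{k>=0} Bell_k x^k / k!, where Bell_k is the k-th Bell number.
So the coefficient of x^8 is 6 * Bell_8 / 8!.
Computing: Bell_8 = 4140 and 8! = 40320, giving
6 * 4140/40320 = 69/112.

69/112


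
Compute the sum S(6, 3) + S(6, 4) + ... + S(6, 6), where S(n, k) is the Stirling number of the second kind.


By definition, S(n, k) counts partitions of an n-set into exactly k nonempty blocks.
Computing row n = 6 for k = 3..6:
S(6, k): 90, 65, 15, 1
Sum = 171.

171


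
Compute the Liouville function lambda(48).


The Liouville function is lambda(k) = (-1)^Omega(k), where Omega(k) counts the prime factors of k with multiplicity.
Factoring: 48 = 2 * 2 * 2 * 2 * 3, so Omega(48) = 5.
lambda(48) = (-1)^5 = -1.

-1


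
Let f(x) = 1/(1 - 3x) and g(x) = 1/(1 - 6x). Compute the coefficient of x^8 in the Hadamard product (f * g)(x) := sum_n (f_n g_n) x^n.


f has coefficients f_k = 3^k and g has coefficients g_k = 6^k, so the Hadamard product has coefficient (f*g)_k = 3^k * 6^k = 18^k.
For k = 8: 18^8 = 11019960576.

11019960576


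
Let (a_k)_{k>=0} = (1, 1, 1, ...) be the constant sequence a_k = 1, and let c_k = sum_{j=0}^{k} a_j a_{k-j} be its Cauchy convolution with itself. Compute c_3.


Since a_j = 1 for all j >= 0, the convolution sum becomes
c_k = sum_{j=0}^{k} 1 * 1 = 1 * (k + 1).
Equivalently, the generating function of (a_k) is 1/(1 - x) and its square is 1/(1 - x)^2 = sum_{k>=0} 1(k + 1) x^k.
For k = 3: 1 * 4 = 4.

4


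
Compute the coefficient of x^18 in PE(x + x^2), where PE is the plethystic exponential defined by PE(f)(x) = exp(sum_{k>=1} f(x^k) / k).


With f(x) = x + x^2, the exponent is sum_{k>=1} (x^k + x^(2k)) / k = -ln(1 - x) - ln(1 - x^2). Exponentiating:
PE(x + x^2) = 1 / ((1 - x)(1 - x^2)).
This is the generating function for partitions of n into parts of size 1 or 2. The number of 2's can be any j in 0..9, and the rest are 1's, so
[x^18] = floor(18/2) + 1 = 10.

10


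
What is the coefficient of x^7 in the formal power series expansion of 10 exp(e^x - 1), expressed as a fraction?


exp(e^x - 1) is the exponential generating function for the Bell numbers Bell_k: exp(e^x - 1) = sum_{k>=0} Bell_k x^k / k!.
So the coefficient of x^7 in 10 exp(e^x - 1) is 10 Bell_7 / 7!.
Computing: Bell_7 = 877 and 7! = 5040, giving
10 * 877/5040 = 877/504.

877/504


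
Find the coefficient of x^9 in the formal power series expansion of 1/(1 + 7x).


Write 1/(1 + c x) = 1/(1 - (-c) x) and apply the geometric-series identity
1/(1 - y) = sum_{k>=0} y^k to get 1/(1 + c x) = sum_{k>=0} (-c)^k x^k.
So the coefficient of x^k is (-c)^k = (-1)^k * c^k.
Here c = 7 and k = 9:
(-7)^9 = -1 * 40353607 = -40353607

-40353607


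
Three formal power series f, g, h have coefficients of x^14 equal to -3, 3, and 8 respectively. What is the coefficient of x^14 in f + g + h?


Series addition is componentwise:
-3 + 3 + 8
= 8

8


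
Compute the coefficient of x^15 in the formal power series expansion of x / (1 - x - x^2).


Let f(x) = sum_{k>=0} a_k x^k. Multiplying f(x) * (1 - x - x^2) = x and matching coefficients gives a_0 = 0, a_1 = 1, and a_k = a_{k-1} + a_{k-2} for k >= 2. These are the Fibonacci numbers F_k.
Iterating from F_0 = 0, F_1 = 1:
F_0=0, F_1=1, F_2=1, F_3=2, F_4=3, F_5=5, F_6=8, F_7=13, F_8=21, F_9=34, ...
F_15 = 610.

610


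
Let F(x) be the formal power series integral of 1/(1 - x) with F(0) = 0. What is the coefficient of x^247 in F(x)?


1/(1 - x) = sum_{k>=0} x^k. Integrating termwise and using F(0) = 0 gives
F(x) = sum_{k>=0} x^(k+1) / (k+1) = sum_{m>=1} x^m / m = -ln(1 - x).
So the coefficient of x^247 is 1/247 = 1/247.

1/247


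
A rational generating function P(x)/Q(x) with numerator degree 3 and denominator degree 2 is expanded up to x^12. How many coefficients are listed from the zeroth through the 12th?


Expanding up to x^12 gives the coefficients for x^0, x^1, ..., x^12.
That is 12 + 1 = 13 coefficients in total.

13


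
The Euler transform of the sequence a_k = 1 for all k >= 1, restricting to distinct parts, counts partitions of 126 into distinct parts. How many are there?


Partitions of 126 into distinct parts can be computed via generating function.
Product (1+x)(1+x^2)(1+x^3)...
The coefficient of x^126 = 3457027

3457027


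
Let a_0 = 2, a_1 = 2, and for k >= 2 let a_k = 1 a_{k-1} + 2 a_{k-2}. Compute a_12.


Iterating the recurrence forward:
a_0 = 2
a_1 = 2
a_2 = 1*2 + 2*2 = 6
a_3 = 1*6 + 2*2 = 10
a_4 = 1*10 + 2*6 = 22
a_5 = 1*22 + 2*10 = 42
a_6 = 1*42 + 2*22 = 86
a_7 = 1*86 + 2*42 = 170
a_8 = 1*170 + 2*86 = 342
a_9 = 1*342 + 2*170 = 682
a_10 = 1*682 + 2*342 = 1366
a_11 = 1*1366 + 2*682 = 2730
a_12 = 1*2730 + 2*1366 = 5462
So a_12 = 5462.

5462


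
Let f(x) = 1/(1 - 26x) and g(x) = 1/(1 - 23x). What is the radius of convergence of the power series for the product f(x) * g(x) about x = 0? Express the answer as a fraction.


The radius of 1/(1 - 26x) is 1/26 (nearest singularity at x = 1/26), and the radius of 1/(1 - 23x) is 1/23.
The product f(x)*g(x) = 1/((1 - 26x)(1 - 23x)) has singularities at both 1/26 and 1/23, so its radius of convergence is the distance to the nearest one:
min(1/26, 1/23) = 1/26.

1/26


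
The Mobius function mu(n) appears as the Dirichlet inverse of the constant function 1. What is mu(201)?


201 = 3 * 67 (all distinct primes).
mu(201) = (-1)^2 = 1

1


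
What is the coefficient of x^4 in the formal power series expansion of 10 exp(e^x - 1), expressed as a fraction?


exp(e^x - 1) is the exponential generating function for the Bell numbers Bell_k: exp(e^x - 1) = sum_{k>=0} Bell_k x^k / k!.
So the coefficient of x^4 in 10 exp(e^x - 1) is 10 Bell_4 / 4!.
Computing: Bell_4 = 15 and 4! = 24, giving
10 * 15/24 = 25/4.

25/4


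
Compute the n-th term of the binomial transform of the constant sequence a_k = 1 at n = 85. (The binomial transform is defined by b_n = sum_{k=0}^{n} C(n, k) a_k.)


With a_k = 1 for all k, b_n = sum_{k=0}^{n} C(n, k) = 2^n by the binomial theorem.
For n = 85: 2^85 = 38685626227668133590597632.

38685626227668133590597632


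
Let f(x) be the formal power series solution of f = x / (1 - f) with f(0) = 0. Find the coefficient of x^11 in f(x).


Apply Lagrange inversion: f = x * phi(f) with phi(t) = 1/(1 - t), so
[x^n] f = (1/n) [t^(n-1)] phi(t)^n = (1/n) [t^(n-1)] (1 - t)^(-n) = (1/n) C(2n - 2, n - 1) = C_{n-1}.
For n = 11: C_10 = C(20, 10) / 11 = 184756/11 = 16796 = 16796.

16796


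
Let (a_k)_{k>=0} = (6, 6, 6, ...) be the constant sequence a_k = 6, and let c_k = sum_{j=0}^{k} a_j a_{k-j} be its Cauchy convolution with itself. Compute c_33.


Since a_j = 6 for all j >= 0, the convolution sum becomes
c_k = sum_{j=0}^{k} 6 * 6 = 36 * (k + 1).
Equivalently, the generating function of (a_k) is 6/(1 - x) and its square is 36/(1 - x)^2 = sum_{k>=0} 36(k + 1) x^k.
For k = 33: 36 * 34 = 1224.

1224


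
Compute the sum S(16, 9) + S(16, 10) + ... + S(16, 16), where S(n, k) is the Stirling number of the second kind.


By definition, S(n, k) counts partitions of an n-set into exactly k nonempty blocks.
Computing row n = 16 for k = 9..16:
S(16, k): 820784250, 193754990, 28936908, 2757118, 165620, 6020, 120, 1
Sum = 1046405027.

1046405027


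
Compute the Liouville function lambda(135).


The Liouville function is lambda(k) = (-1)^Omega(k), where Omega(k) counts the prime factors of k with multiplicity.
Factoring: 135 = 3 * 3 * 3 * 5, so Omega(135) = 4.
lambda(135) = (-1)^4 = 1.

1


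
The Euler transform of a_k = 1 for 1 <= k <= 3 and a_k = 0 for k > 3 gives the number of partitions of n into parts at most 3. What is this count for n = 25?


Partitions of 25 into parts at most 3:
Using generating function (1-x)^(-1)(1-x^2)^(-1)(1-x^3)^(-1),
the coefficient of x^25 = 65

65


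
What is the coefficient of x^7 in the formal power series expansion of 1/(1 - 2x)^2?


The general identity 1/(1 - c x)^r = sum_{k>=0} c^k C(k + r - 1, r - 1) x^k follows by substituting y = c x into 1/(1 - y)^r = sum_{k>=0} C(k + r - 1, r - 1) y^k.
For c = 2, r = 2, k = 7:
2^7 * C(8, 1) = 128 * 8 = 1024.

1024


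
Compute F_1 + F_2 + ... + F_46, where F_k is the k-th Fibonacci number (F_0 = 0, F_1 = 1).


Use the identity sum_{k=0}^{N} F_k = F_{N+2} - 1 (which follows from F_{k+2} - F_{k+1} = F_k). Then
sum_{k=1}^{46} F_k = (F_{48} - 1) - (F_{2} - 1) = F_{48} - F_{2}.
Computing: F_{48} = 4807526976, F_{2} = 1, so
Sum = 4807526976 - 1 = 4807526975.

4807526975


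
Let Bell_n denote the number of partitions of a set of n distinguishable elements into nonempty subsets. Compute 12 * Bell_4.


Bell_4 can be computed from the Bell triangle or from Dobinski's identity Bell_n = (1/e) * sum_{k>=0} k^n / k!.
Computing Bell_4 = 15.
Then 12 * 15 = 180.

180


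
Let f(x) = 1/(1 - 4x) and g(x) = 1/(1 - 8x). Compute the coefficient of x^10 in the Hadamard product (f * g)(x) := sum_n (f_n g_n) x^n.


f has coefficients f_k = 4^k and g has coefficients g_k = 8^k, so the Hadamard product has coefficient (f*g)_k = 4^k * 8^k = 32^k.
For k = 10: 32^10 = 1125899906842624.

1125899906842624


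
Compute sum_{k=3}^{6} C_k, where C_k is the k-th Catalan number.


C_3 through C_6: 5, 14, 42, 132
Sum = 5 + 14 + 42 + 132
= 193

193


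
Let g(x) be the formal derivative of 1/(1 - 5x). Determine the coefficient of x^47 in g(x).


Differentiate termwise: d/dx sum_{k>=0} 5^k x^k = sum_{k>=1} k 5^k x^(k-1) = sum_{j>=0} (j+1) 5^(j+1) x^j.
Equivalently, d/dx [1/(1 - 5x)] = 5/(1 - 5x)^2.
For j = 47: 48 * 5^48 = 48 * 3552713678800500929355621337890625 = 170530256582424044609069824218750000.

170530256582424044609069824218750000


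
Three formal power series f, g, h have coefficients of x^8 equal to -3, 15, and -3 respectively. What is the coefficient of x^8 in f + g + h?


Series addition is componentwise:
-3 + 15 + -3
= 9

9


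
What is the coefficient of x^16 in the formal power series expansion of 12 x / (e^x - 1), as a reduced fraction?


The exponential generating function for Bernoulli numbers is
x / (e^x - 1) = sum_{k>=0} B_k x^k / k!.
So the coefficient of x^16 in 12 x / (e^x - 1) is 12 B_16 / 16!.
Computing: B_16 = -3617/510, 16! = 20922789888000, giving
12 * -3617/510 / 20922789888000 = -3617/889218570240000.

-3617/889218570240000


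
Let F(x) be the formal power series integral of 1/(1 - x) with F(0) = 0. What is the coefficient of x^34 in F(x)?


1/(1 - x) = sum_{k>=0} x^k. Integrating termwise and using F(0) = 0 gives
F(x) = sum_{k>=0} x^(k+1) / (k+1) = sum_{m>=1} x^m / m = -ln(1 - x).
So the coefficient of x^34 is 1/34 = 1/34.

1/34


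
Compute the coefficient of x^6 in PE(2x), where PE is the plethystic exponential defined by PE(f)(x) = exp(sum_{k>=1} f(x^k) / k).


With f(x) = 2x, the exponent is sum_{k>=1} 2 x^k / k = 2 * (-ln(1 - x)). Exponentiating:
PE(2x) = exp(-2 ln(1 - x)) = 1/(1 - x)^2.
By the negative binomial expansion, [x^n] 1/(1 - x)^2 = C(n + 1, 1).
For n = 6: C(7, 1) = 7.

7


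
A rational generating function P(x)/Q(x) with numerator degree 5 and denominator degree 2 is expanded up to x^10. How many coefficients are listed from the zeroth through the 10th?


Expanding up to x^10 gives the coefficients for x^0, x^1, ..., x^10.
That is 10 + 1 = 11 coefficients in total.

11


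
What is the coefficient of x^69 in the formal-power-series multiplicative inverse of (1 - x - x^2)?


Let the inverse be f(x) = sum_{k>=0} a_k x^k. From f(x) * (1 - x - x^2) = 1 and matching coefficients:
 x^0: a_0 = 1.
 x^1: a_1 - a_0 = 0, so a_1 = 1.
 x^k (k >= 2): a_k - a_{k-1} - a_{k-2} = 0, i.e. a_k = a_{k-1} + a_{k-2}.
This is the Fibonacci-type recurrence shifted so that a_0 = a_1 = 1.
Iterating: a_0=1, a_1=1, a_2=2, a_3=3, a_4=5, a_5=8, a_6=13, a_7=21, a_8=34, a_9=55, ...
a_69 = 190392490709135.

190392490709135


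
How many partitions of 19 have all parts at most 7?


Using the generating function (1-x)^(-1)(1-x^2)^(-1)...(1-x^7)^(-1),
the coefficient of x^19 counts these restricted partitions.
Result = 300

300


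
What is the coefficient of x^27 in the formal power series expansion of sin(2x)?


The Maclaurin series is sin(t) = sum_{k>=0} (-1)^k t^(2k+1) / (2k+1)!, so substituting t = 2x, only odd powers of x are nonzero, with coefficient of x^(2k+1) equal to (-1)^k 2^(2k+1) / (2k+1)!.
Write 27 = 2*13 + 1, giving the coefficient (-1)^13 * 2^27 / 27! = -134217728/10888869450418352160768000000 = -16/1298054391195577640625.

-16/1298054391195577640625


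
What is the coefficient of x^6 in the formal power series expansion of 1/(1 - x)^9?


The negative binomial / multiset identity is
1/(1 - x)^r = sum_{k>=0} C(k + r - 1, r - 1) x^k.
Here r = 9 and k = 6, so the coefficient is
C(6 + 8, 8) = C(14, 8)
= 3003

3003


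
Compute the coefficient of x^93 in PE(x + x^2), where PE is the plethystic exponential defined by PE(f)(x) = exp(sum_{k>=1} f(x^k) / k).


With f(x) = x + x^2, the exponent is sum_{k>=1} (x^k + x^(2k)) / k = -ln(1 - x) - ln(1 - x^2). Exponentiating:
PE(x + x^2) = 1 / ((1 - x)(1 - x^2)).
This is the generating function for partitions of n into parts of size 1 or 2. The number of 2's can be any j in 0..46, and the rest are 1's, so
[x^93] = floor(93/2) + 1 = 47.

47


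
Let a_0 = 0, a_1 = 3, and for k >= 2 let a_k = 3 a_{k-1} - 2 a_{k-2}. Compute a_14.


Iterating the recurrence forward:
a_0 = 0
a_1 = 3
a_2 = 3*3 - 2*0 = 9
a_3 = 3*9 - 2*3 = 21
a_4 = 3*21 - 2*9 = 45
a_5 = 3*45 - 2*21 = 93
a_6 = 3*93 - 2*45 = 189
a_7 = 3*189 - 2*93 = 381
a_8 = 3*381 - 2*189 = 765
a_9 = 3*765 - 2*381 = 1533
a_10 = 3*1533 - 2*765 = 3069
a_11 = 3*3069 - 2*1533 = 6141
a_12 = 3*6141 - 2*3069 = 12285
a_13 = 3*12285 - 2*6141 = 24573
a_14 = 3*24573 - 2*12285 = 49149
So a_14 = 49149.

49149


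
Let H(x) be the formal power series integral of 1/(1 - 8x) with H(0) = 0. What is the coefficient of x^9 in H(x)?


1/(1 - 8x) = sum_{k>=0} 8^k x^k. Integrating termwise with H(0) = 0:
H(x) = sum_{k>=0} 8^k x^(k+1) / (k+1) = sum_{m>=1} 8^(m-1) x^m / m.
For m = 9: 8^8/9 = 16777216/9 = 16777216/9.

16777216/9


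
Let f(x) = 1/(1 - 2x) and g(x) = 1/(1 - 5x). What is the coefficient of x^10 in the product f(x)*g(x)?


The coefficient of x^n in f*g is the Cauchy product: sum_{k=0}^{n} a^k * b^(n-k).
With a=2, b=5, n=10:
sum_{k=0}^{10} 2^k * 5^(10-k)
= 16275359

16275359


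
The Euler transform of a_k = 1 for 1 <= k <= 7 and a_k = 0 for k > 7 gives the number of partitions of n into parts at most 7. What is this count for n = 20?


Partitions of 20 into parts at most 7:
Using generating function (1-x)^(-1)(1-x^2)^(-1)...(1-x^7)^(-1),
the coefficient of x^20 = 364

364


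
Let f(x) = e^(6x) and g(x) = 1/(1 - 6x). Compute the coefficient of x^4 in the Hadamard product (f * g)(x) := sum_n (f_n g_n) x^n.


Expanding: f_k = 6^k/k! (from e^(6x)) and g_k = 6^k (from 1/(1 - 6x)). So the Hadamard coefficient (f * g)_k = 6^k 6^k / k! = (36)^k / k!.
For k = 4: 36^4/4! = 1679616/24 = 69984.

69984


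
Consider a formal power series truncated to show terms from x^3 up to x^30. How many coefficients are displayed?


From x^3 to x^30 inclusive, the count is 30 - 3 + 1 = 28.

28


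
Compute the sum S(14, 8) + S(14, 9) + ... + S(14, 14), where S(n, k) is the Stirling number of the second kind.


By definition, S(n, k) counts partitions of an n-set into exactly k nonempty blocks.
Computing row n = 14 for k = 8..14:
S(14, k): 20912320, 5135130, 752752, 66066, 3367, 91, 1
Sum = 26869727.

26869727


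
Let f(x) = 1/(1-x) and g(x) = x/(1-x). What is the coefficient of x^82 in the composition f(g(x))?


First simplify the composition: f(g(x)) = 1/(1 - x/(1-x)) = (1-x)/((1-x) - x) = (1-x)/(1-2x).
Now extract the coefficient. Write (1-x)/(1-2x) = 1/(1-2x) - x/(1-2x).
The coefficient of x^n in 1/(1-2x) is 2^n, and in x/(1-2x) is 2^(n-1) (for n >= 1).
So the coefficient of x^82 is 2^82 - 2^81 = 4835703278458516698824704 - 2417851639229258349412352 = 2417851639229258349412352.

2417851639229258349412352
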